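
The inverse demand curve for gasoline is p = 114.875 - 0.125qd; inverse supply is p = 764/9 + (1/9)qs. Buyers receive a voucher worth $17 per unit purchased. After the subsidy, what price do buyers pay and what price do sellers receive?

Buyers pay $90; sellers receive $107

Pre-subsidy: 114.875 - 0.125q = 764/9 + (1/9)q gives q* = 127 and p* = 99.
With the rebate, buyers effectively pay pb = ps − 17, where ps is the price sellers receive.
On the curves, pb = 114.875 - 0.125q and ps = 764/9 + (1/9)q; the wedge ps − pb = 17 gives 764/9 + (1/9)q − (114.875 - 0.125q) = 17, so q' = 199.
Then pb = 114.875 − 0.125·199 = 90 and ps = 764/9 + (1/9)·199 = 107.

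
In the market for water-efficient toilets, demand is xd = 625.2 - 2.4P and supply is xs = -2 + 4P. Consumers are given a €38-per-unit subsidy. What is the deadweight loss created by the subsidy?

Deadweight loss = €1083

Pre-subsidy: 625.2 - 2.4P = -2 + 4P gives P* = 98, x* = 390.
With the rebate, buyers effectively pay Pb = Ps − 38, where Ps is the price sellers receive.
Demand in terms of Ps becomes xd = 625.2 − 2.4(Ps − 38) = 716.4 - 2.4Ps. Setting this equal to supply: 716.4 - 2.4Ps = -2 + 4Ps, so Ps = 112.25.
Buyers pay Pb = 112.25 − 38 = 74.25; x' = -2 + 4·112.25 = 447.
The subsidy expands output by 447 − 390 = 57 past the efficient level; on those units the gap between marginal cost and willingness to pay runs from 0 up to 38.
DWL = ½ × 38 × 57 = 1083.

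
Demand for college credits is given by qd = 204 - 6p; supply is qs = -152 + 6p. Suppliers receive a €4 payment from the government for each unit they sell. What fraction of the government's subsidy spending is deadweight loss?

Pre-subsidy: 204 - 6p = -152 + 6p gives p* = 89/3, q* = 26.
With the subsidy, sellers receive ps = pb + 4 for each unit, where pb is the price buyers pay.
Supply in terms of pb becomes qs = -152 + 6(pb + 4) = -128 + 6pb. Setting this equal to demand: 204 - 6pb = -128 + 6pb, so pb = 83/3.
Sellers receive ps = 83/3 + 4 = 95/3; q' = 204 − 6·(83/3) = 38.
ΔCS = ½(26 + 38)(89/3 − 83/3) = 64; ΔPS = ½(26 + 38)(95/3 − 89/3) = 64.
Government spending = 4 × 38 = 152.
DWL = ½ × 4 × (38 − 26) = 24; fraction = 24 / 152 = 3/19.

DWL / government spending = 3/19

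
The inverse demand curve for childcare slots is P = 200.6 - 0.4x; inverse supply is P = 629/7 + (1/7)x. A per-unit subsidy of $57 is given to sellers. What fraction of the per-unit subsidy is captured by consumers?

Pre-subsidy: 200.6 - 0.4x = 629/7 + (1/7)x gives x* = 204 and P* = 119.
With the subsidy, sellers receive Ps = Pb + 57 for each unit, where Pb is the price buyers pay.
On the curves, Pb = 200.6 - 0.4x and Ps = 629/7 + (1/7)x; the wedge Ps − Pb = 57 gives 629/7 + (1/7)x − (200.6 - 0.4x) = 57, so x' = 309.
Then Pb = 200.6 − 0.4·309 = 77 and Ps = 629/7 + (1/7)·309 = 134.
Buyers' price falls by P* − Pb = 119 − 77 = 42; sellers' price rises by Ps − P* = 134 − 119 = 15.
So consumers capture 42/57 = 14/19 of each unit of subsidy.

Consumer share = 14/19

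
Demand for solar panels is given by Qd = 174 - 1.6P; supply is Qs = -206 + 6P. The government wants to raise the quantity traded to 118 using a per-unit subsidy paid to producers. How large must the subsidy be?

Required subsidy s = 19 per unit

At Q = 118, invert demand for the buyer price: Pb = (174 − 118)/1.6 = 35; invert supply for the seller price: Ps = (118 − (-206))/6 = 54.
The subsidy must fill the gap: s = Ps − Pb = 54 − 35 = 19.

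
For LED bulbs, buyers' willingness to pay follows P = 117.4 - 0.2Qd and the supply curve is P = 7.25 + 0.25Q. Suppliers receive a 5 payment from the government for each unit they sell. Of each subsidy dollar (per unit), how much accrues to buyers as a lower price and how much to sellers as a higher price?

Pre-subsidy: 117.4 - 0.2Q = 7.25 + 0.25Q gives Q* = 2203/9 and P* = 616/9.
With the subsidy, sellers receive Ps = Pb + 5 for each unit, where Pb is the price buyers pay.
On the curves, Pb = 117.4 - 0.2Q and Ps = 7.25 + 0.25Q; the wedge Ps − Pb = 5 gives 7.25 + 0.25Q − (117.4 - 0.2Q) = 5, so Q' = 2303/9.
Then Pb = 117.4 − 0.2·(2303/9) = 596/9 and Ps = 7.25 + 0.25·(2303/9) = 641/9.
Buyers' price falls by P* − Pb = 616/9 − 596/9 = 20/9; sellers' price rises by Ps − P* = 641/9 − 616/9 = 25/9.

Buyers gain 20/9 per unit; sellers gain 25/9 per unit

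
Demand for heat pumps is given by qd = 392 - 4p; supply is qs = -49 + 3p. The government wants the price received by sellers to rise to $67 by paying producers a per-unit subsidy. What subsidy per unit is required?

Required subsidy s = $7 per unit

At a seller price of 67, quantity supplied is -49 + 3·67 = 152.
Buyers absorb 152 only when they pay pb with 392 − 4·pb = 152, i.e. pb = 60.
s = ps − pb = 67 − 60 = 7.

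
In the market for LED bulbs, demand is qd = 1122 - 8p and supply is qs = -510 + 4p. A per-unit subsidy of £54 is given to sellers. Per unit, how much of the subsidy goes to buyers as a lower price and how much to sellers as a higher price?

Buyers gain £18 per unit; sellers gain £36 per unit

Pre-subsidy: 1122 - 8p = -510 + 4p gives p* = 136, q* = 34.
With the subsidy, sellers receive ps = pb + 54 for each unit, where pb is the price buyers pay.
Supply in terms of pb becomes qs = -510 + 4(pb + 54) = -294 + 4pb. Setting this equal to demand: 1122 - 8pb = -294 + 4pb, so pb = 118.
Sellers receive ps = 118 + 54 = 172; q' = 1122 − 8·118 = 178.
Buyers' price falls by p* − pb = 136 − 118 = 18; sellers' price rises by ps − p* = 172 − 136 = 36.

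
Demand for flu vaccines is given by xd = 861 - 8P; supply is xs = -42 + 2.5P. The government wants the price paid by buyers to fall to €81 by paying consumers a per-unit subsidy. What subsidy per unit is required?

At a buyer price of 81, quantity demanded is 861 − 8·81 = 213.
Sellers supply 213 only when they receive Ps with -42 + 2.5·Ps = 213, i.e. Ps = 102.
s = Ps − Pb = 102 − 81 = 21.

Required subsidy s = €21 per unit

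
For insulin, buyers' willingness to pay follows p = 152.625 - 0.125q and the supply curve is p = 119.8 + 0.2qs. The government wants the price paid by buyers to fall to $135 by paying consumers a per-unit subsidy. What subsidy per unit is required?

Required subsidy s = $13 per unit

At a buyer price of 135, quantity demanded is 1221 − 8·135 = 141.
Sellers supply 141 only when they receive ps = 119.8 + 0.2·141 = 148.
s = ps − pb = 148 − 135 = 13.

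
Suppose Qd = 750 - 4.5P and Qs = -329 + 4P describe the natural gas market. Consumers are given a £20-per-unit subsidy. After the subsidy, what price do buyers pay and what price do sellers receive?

Buyers pay 1998/17; sellers receive 2338/17

Pre-subsidy: 750 - 4.5P = -329 + 4P gives P* = 2158/17, Q* = 3039/17.
With the rebate, buyers effectively pay Pb = Ps − 20, where Ps is the price sellers receive.
Demand in terms of Ps becomes Qd = 750 − 4.5(Ps − 20) = 840 - 4.5Ps. Setting this equal to supply: 840 - 4.5Ps = -329 + 4Ps, so Ps = 2338/17.
Buyers pay Pb = 2338/17 − 20 = 1998/17; Q' = -329 + 4·(2338/17) = 3759/17.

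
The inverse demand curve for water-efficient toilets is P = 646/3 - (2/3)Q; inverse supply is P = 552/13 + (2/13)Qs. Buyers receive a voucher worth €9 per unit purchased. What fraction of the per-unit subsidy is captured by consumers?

Consumer share = 0.8125

Pre-subsidy: 646/3 - (2/3)Q = 552/13 + (2/13)Q gives Q* = 210.6875 and P* = 74.875.
With the rebate, buyers effectively pay Pb = Ps − 9, where Ps is the price sellers receive.
On the curves, Pb = 646/3 - (2/3)Q and Ps = 552/13 + (2/13)Q; the wedge Ps − Pb = 9 gives 552/13 + (2/13)Q − (646/3 - (2/3)Q) = 9, so Q' = 221.65625.
Then Pb = 646/3 − (2/3)·221.65625 = 67.5625 and Ps = 552/13 + (2/13)·221.65625 = 76.5625.
Buyers' price falls by P* − Pb = 74.875 − 67.5625 = 7.3125; sellers' price rises by Ps − P* = 76.5625 − 74.875 = 1.6875.
So consumers capture 7.3125/9 = 0.8125 of each unit of subsidy.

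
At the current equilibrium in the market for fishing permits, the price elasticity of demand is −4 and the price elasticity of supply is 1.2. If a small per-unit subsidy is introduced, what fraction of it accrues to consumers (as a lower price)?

For a small subsidy around the equilibrium, the benefit split depends on the relative slopes, which at a point are proportional to the elasticities.
Buyer share = εs/(εs + |εd|) = 1.2/(1.2 + 4) = 3/13; seller share = |εd|/(εs + |εd|) = 10/13.

Consumer share = 3/13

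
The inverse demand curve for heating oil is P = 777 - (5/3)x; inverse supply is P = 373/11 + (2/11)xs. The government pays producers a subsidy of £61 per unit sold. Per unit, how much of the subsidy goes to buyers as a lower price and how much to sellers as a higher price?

Buyers gain £55 per unit; sellers gain £6 per unit

Pre-subsidy: 777 - (5/3)x = 373/11 + (2/11)x gives x* = 402 and P* = 107.
With the subsidy, sellers receive Ps = Pb + 61 for each unit, where Pb is the price buyers pay.
On the curves, Pb = 777 - (5/3)x and Ps = 373/11 + (2/11)x; the wedge Ps − Pb = 61 gives 373/11 + (2/11)x − (777 - (5/3)x) = 61, so x' = 435.
Then Pb = 777 − (5/3)·435 = 52 and Ps = 373/11 + (2/11)·435 = 113.
Buyers' price falls by P* − Pb = 107 − 52 = 55; sellers' price rises by Ps − P* = 113 − 107 = 6.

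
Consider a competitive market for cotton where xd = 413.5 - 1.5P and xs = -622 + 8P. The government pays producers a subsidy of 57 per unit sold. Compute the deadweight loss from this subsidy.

Deadweight loss = 2052

Pre-subsidy: 413.5 - 1.5P = -622 + 8P gives P* = 109, x* = 250.
With the subsidy, sellers receive Ps = Pb + 57 for each unit, where Pb is the price buyers pay.
Supply in terms of Pb becomes xs = -622 + 8(Pb + 57) = -166 + 8Pb. Setting this equal to demand: 413.5 - 1.5Pb = -166 + 8Pb, so Pb = 61.
Sellers receive Ps = 61 + 57 = 118; x' = 413.5 − 1.5·61 = 322.
The subsidy expands output by 322 − 250 = 72 past the efficient level; on those units the gap between marginal cost and willingness to pay runs from 0 up to 57.
DWL = ½ × 57 × 72 = 2052.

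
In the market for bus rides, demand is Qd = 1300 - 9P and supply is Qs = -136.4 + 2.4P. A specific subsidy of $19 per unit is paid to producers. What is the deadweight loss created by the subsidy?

Pre-subsidy: 1300 - 9P = -136.4 + 2.4P gives P* = 126, Q* = 166.
With the subsidy, sellers receive Ps = Pb + 19 for each unit, where Pb is the price buyers pay.
Supply in terms of Pb becomes Qs = -136.4 + 2.4(Pb + 19) = -90.8 + 2.4Pb. Setting this equal to demand: 1300 - 9Pb = -90.8 + 2.4Pb, so Pb = 122.
Sellers receive Ps = 122 + 19 = 141; Q' = 1300 − 9·122 = 202.
The subsidy expands output by 202 − 166 = 36 past the efficient level; on those units the gap between marginal cost and willingness to pay runs from 0 up to 19.
DWL = ½ × 19 × 36 = 342.

Deadweight loss = $342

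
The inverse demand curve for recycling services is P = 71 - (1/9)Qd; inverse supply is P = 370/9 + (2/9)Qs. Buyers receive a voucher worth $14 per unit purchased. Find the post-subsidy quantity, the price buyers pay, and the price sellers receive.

Pre-subsidy: 71 - (1/9)Q = 370/9 + (2/9)Q gives Q* = 269/3 and P* = 1648/27.
With the rebate, buyers effectively pay Pb = Ps − 14, where Ps is the price sellers receive.
On the curves, Pb = 71 - (1/9)Q and Ps = 370/9 + (2/9)Q; the wedge Ps − Pb = 14 gives 370/9 + (2/9)Q − (71 - (1/9)Q) = 14, so Q' = 395/3.
Then Pb = 71 − (1/9)·(395/3) = 1522/27 and Ps = 370/9 + (2/9)·(395/3) = 1900/27.

Q' = 395/3; buyers pay 1522/27; sellers receive 1900/27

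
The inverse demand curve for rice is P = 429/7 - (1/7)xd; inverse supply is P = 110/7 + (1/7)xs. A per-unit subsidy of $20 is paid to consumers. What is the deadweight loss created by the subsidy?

Pre-subsidy: 429/7 - (1/7)x = 110/7 + (1/7)x gives x* = 159.5 and P* = 38.5.
With the rebate, buyers effectively pay Pb = Ps − 20, where Ps is the price sellers receive.
On the curves, Pb = 429/7 - (1/7)x and Ps = 110/7 + (1/7)x; the wedge Ps − Pb = 20 gives 110/7 + (1/7)x − (429/7 - (1/7)x) = 20, so x' = 229.5.
Then Pb = 429/7 − (1/7)·229.5 = 28.5 and Ps = 110/7 + (1/7)·229.5 = 48.5.
The subsidy expands output by 229.5 − 159.5 = 70 past the efficient level; on those units the gap between marginal cost and willingness to pay runs from 0 up to 20.
DWL = ½ × 20 × 70 = 700.

Deadweight loss = $700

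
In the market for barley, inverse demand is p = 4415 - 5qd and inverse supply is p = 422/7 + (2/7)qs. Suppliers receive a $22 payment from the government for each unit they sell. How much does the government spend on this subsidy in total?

Government cost = 674014/37

Pre-subsidy: 4415 - 5q = 422/7 + (2/7)q gives q* = 30483/37 and p* = 10940/37.
With the subsidy, sellers receive ps = pb + 22 for each unit, where pb is the price buyers pay.
On the curves, pb = 4415 - 5q and ps = 422/7 + (2/7)q; the wedge ps − pb = 22 gives 422/7 + (2/7)q − (4415 - 5q) = 22, so q' = 30637/37.
Then pb = 4415 − 5·(30637/37) = 10170/37 and ps = 422/7 + (2/7)·(30637/37) = 10984/37.
Government outlay = subsidy × quantity = 22 × 30637/37 = 674014/37.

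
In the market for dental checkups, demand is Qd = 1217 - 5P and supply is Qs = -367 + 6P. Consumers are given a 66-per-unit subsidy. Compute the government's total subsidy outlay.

Government cost = 44682

Pre-subsidy: 1217 - 5P = -367 + 6P gives P* = 144, Q* = 497.
With the rebate, buyers effectively pay Pb = Ps − 66, where Ps is the price sellers receive.
Demand in terms of Ps becomes Qd = 1217 − 5(Ps − 66) = 1547 - 5Ps. Setting this equal to supply: 1547 - 5Ps = -367 + 6Ps, so Ps = 174.
Buyers pay Pb = 174 − 66 = 108; Q' = -367 + 6·174 = 677.
Government outlay = subsidy × quantity = 66 × 677 = 44682.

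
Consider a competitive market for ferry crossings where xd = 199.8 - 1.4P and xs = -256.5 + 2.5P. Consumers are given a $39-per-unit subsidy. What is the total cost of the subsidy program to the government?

Government cost = $2769

Pre-subsidy: 199.8 - 1.4P = -256.5 + 2.5P gives P* = 117, x* = 36.
With the rebate, buyers effectively pay Pb = Ps − 39, where Ps is the price sellers receive.
Demand in terms of Ps becomes xd = 199.8 − 1.4(Ps − 39) = 254.4 - 1.4Ps. Setting this equal to supply: 254.4 - 1.4Ps = -256.5 + 2.5Ps, so Ps = 131.
Buyers pay Pb = 131 − 39 = 92; x' = -256.5 + 2.5·131 = 71.
Government outlay = subsidy × quantity = 39 × 71 = 2769.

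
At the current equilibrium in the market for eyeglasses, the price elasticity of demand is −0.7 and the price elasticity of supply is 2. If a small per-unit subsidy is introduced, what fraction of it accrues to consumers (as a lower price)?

Consumer share = 20/27

For a small subsidy around the equilibrium, the benefit split depends on the relative slopes, which at a point are proportional to the elasticities.
Buyer share = εs/(εs + |εd|) = 2/(2 + 0.7) = 20/27; seller share = |εd|/(εs + |εd|) = 7/27.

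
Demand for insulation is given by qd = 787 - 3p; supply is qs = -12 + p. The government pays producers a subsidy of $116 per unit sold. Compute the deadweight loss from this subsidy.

Pre-subsidy: 787 - 3p = -12 + p gives p* = 199.75, q* = 187.75.
With the subsidy, sellers receive ps = pb + 116 for each unit, where pb is the price buyers pay.
Supply in terms of pb becomes qs = -12 + 1(pb + 116) = 104 + pb. Setting this equal to demand: 787 - 3pb = 104 + pb, so pb = 170.75.
Sellers receive ps = 170.75 + 116 = 286.75; q' = 787 − 3·170.75 = 274.75.
The subsidy expands output by 274.75 − 187.75 = 87 past the efficient level; on those units the gap between marginal cost and willingness to pay runs from 0 up to 116.
DWL = ½ × 116 × 87 = 5046.

Deadweight loss = $5046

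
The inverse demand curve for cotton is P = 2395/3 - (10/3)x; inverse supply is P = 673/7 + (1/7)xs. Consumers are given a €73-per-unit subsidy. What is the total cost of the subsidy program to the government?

Government cost = €16279

Pre-subsidy: 2395/3 - (10/3)x = 673/7 + (1/7)x gives x* = 202 and P* = 125.
With the rebate, buyers effectively pay Pb = Ps − 73, where Ps is the price sellers receive.
On the curves, Pb = 2395/3 - (10/3)x and Ps = 673/7 + (1/7)x; the wedge Ps − Pb = 73 gives 673/7 + (1/7)x − (2395/3 - (10/3)x) = 73, so x' = 223.
Then Pb = 2395/3 − (10/3)·223 = 55 and Ps = 673/7 + (1/7)·223 = 128.
Government outlay = subsidy × quantity = 73 × 223 = 16279.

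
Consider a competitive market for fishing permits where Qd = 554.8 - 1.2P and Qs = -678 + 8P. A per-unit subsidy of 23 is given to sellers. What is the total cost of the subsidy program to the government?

Pre-subsidy: 554.8 - 1.2P = -678 + 8P gives P* = 134, Q* = 394.
With the subsidy, sellers receive Ps = Pb + 23 for each unit, where Pb is the price buyers pay.
Supply in terms of Pb becomes Qs = -678 + 8(Pb + 23) = -494 + 8Pb. Setting this equal to demand: 554.8 - 1.2Pb = -494 + 8Pb, so Pb = 114.
Sellers receive Ps = 114 + 23 = 137; Q' = 554.8 − 1.2·114 = 418.
Government outlay = subsidy × quantity = 23 × 418 = 9614.

Government cost = 9614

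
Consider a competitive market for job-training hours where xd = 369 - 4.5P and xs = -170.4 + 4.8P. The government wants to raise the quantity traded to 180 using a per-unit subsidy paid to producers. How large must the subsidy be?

At x = 180, invert demand for the buyer price: Pb = (369 − 180)/4.5 = 42; invert supply for the seller price: Ps = (180 − (-170.4))/4.8 = 73.
The subsidy must fill the gap: s = Ps − Pb = 73 − 42 = 31.

Required subsidy s = 31 per unit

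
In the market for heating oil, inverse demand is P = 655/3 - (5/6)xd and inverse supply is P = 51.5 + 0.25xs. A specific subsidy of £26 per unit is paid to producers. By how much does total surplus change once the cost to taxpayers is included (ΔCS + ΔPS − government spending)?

Pre-subsidy: 655/3 - (5/6)x = 51.5 + 0.25x gives x* = 154 and P* = 90.
With the subsidy, sellers receive Ps = Pb + 26 for each unit, where Pb is the price buyers pay.
On the curves, Pb = 655/3 - (5/6)x and Ps = 51.5 + 0.25x; the wedge Ps − Pb = 26 gives 51.5 + 0.25x − (655/3 - (5/6)x) = 26, so x' = 178.
Then Pb = 655/3 − (5/6)·178 = 70 and Ps = 51.5 + 0.25·178 = 96.
ΔCS = ½(154 + 178)(90 − 70) = 3320; ΔPS = ½(154 + 178)(96 − 90) = 996.
Government spending = 26 × 178 = 4628.
Net change = 3320 + 996 − 4628 = -312. The loss equals the DWL triangle ½·26·24.

Net change in total surplus = -£312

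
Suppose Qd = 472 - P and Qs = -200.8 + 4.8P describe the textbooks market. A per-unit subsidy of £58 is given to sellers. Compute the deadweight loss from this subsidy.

Deadweight loss = £1392

Pre-subsidy: 472 - P = -200.8 + 4.8P gives P* = 116, Q* = 356.
With the subsidy, sellers receive Ps = Pb + 58 for each unit, where Pb is the price buyers pay.
Supply in terms of Pb becomes Qs = -200.8 + 4.8(Pb + 58) = 77.6 + 4.8Pb. Setting this equal to demand: 472 - Pb = 77.6 + 4.8Pb, so Pb = 68.
Sellers receive Ps = 68 + 58 = 126; Q' = 472 − 1·68 = 404.
The subsidy expands output by 404 − 356 = 48 past the efficient level; on those units the gap between marginal cost and willingness to pay runs from 0 up to 58.
DWL = ½ × 58 × 48 = 1392.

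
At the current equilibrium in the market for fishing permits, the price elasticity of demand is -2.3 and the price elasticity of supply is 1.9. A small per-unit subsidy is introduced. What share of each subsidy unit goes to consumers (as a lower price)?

Consumer share = 19/42

For a small subsidy around the equilibrium, the benefit split depends on the relative slopes, which at a point are proportional to the elasticities.
Buyer share = εs/(εs + |εd|) = 1.9/(1.9 + 2.3) = 19/42; seller share = |εd|/(εs + |εd|) = 23/42.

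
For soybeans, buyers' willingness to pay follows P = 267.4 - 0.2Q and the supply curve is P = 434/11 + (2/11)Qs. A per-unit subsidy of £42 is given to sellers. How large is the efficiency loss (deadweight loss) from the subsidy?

Deadweight loss = £2310

Pre-subsidy: 267.4 - 0.2Q = 434/11 + (2/11)Q gives Q* = 597 and P* = 148.
With the subsidy, sellers receive Ps = Pb + 42 for each unit, where Pb is the price buyers pay.
On the curves, Pb = 267.4 - 0.2Q and Ps = 434/11 + (2/11)Q; the wedge Ps − Pb = 42 gives 434/11 + (2/11)Q − (267.4 - 0.2Q) = 42, so Q' = 707.
Then Pb = 267.4 − 0.2·707 = 126 and Ps = 434/11 + (2/11)·707 = 168.
The subsidy expands output by 707 − 597 = 110 past the efficient level; on those units the gap between marginal cost and willingness to pay runs from 0 up to 42.
DWL = ½ × 42 × 110 = 2310.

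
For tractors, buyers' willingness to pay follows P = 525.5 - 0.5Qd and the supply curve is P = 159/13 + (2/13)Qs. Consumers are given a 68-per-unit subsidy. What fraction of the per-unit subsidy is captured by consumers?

Consumer share = 13/17

Pre-subsidy: 525.5 - 0.5Q = 159/13 + (2/13)Q gives Q* = 785 and P* = 133.
With the rebate, buyers effectively pay Pb = Ps − 68, where Ps is the price sellers receive.
On the curves, Pb = 525.5 - 0.5Q and Ps = 159/13 + (2/13)Q; the wedge Ps − Pb = 68 gives 159/13 + (2/13)Q − (525.5 - 0.5Q) = 68, so Q' = 889.
Then Pb = 525.5 − 0.5·889 = 81 and Ps = 159/13 + (2/13)·889 = 149.
Buyers' price falls by P* − Pb = 133 − 81 = 52; sellers' price rises by Ps − P* = 149 − 133 = 16.
So consumers capture 52/68 = 13/17 of each unit of subsidy.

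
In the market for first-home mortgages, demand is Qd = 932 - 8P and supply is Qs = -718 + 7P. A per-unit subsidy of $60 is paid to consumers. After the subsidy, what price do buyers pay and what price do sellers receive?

Pre-subsidy: 932 - 8P = -718 + 7P gives P* = 110, Q* = 52.
With the rebate, buyers effectively pay Pb = Ps − 60, where Ps is the price sellers receive.
Demand in terms of Ps becomes Qd = 932 − 8(Ps − 60) = 1412 - 8Ps. Setting this equal to supply: 1412 - 8Ps = -718 + 7Ps, so Ps = 142.
Buyers pay Pb = 142 − 60 = 82; Q' = -718 + 7·142 = 276.

Buyers pay $82; sellers receive $142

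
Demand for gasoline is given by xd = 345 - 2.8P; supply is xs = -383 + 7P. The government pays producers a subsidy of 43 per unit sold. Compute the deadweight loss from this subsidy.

Deadweight loss = 1849

Pre-subsidy: 345 - 2.8P = -383 + 7P gives P* = 520/7, x* = 137.
With the subsidy, sellers receive Ps = Pb + 43 for each unit, where Pb is the price buyers pay.
Supply in terms of Pb becomes xs = -383 + 7(Pb + 43) = -82 + 7Pb. Setting this equal to demand: 345 - 2.8Pb = -82 + 7Pb, so Pb = 305/7.
Sellers receive Ps = 305/7 + 43 = 606/7; x' = 345 − 2.8·(305/7) = 223.
The subsidy expands output by 223 − 137 = 86 past the efficient level; on those units the gap between marginal cost and willingness to pay runs from 0 up to 43.
DWL = ½ × 43 × 86 = 1849.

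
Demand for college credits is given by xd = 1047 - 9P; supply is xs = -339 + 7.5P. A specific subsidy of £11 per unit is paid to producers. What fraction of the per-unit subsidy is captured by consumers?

Pre-subsidy: 1047 - 9P = -339 + 7.5P gives P* = 84, x* = 291.
With the subsidy, sellers receive Ps = Pb + 11 for each unit, where Pb is the price buyers pay.
Supply in terms of Pb becomes xs = -339 + 7.5(Pb + 11) = -256.5 + 7.5Pb. Setting this equal to demand: 1047 - 9Pb = -256.5 + 7.5Pb, so Pb = 79.
Sellers receive Ps = 79 + 11 = 90; x' = 1047 − 9·79 = 336.
Buyers' price falls by P* − Pb = 84 − 79 = 5; sellers' price rises by Ps − P* = 90 − 84 = 6.
So consumers capture 5/11 = 5/11 of each unit of subsidy.

Consumer share = 5/11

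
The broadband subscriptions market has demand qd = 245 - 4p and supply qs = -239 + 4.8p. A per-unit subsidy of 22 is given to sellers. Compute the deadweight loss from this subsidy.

Deadweight loss = 528

Pre-subsidy: 245 - 4p = -239 + 4.8p gives p* = 55, q* = 25.
With the subsidy, sellers receive ps = pb + 22 for each unit, where pb is the price buyers pay.
Supply in terms of pb becomes qs = -239 + 4.8(pb + 22) = -133.4 + 4.8pb. Setting this equal to demand: 245 - 4pb = -133.4 + 4.8pb, so pb = 43.
Sellers receive ps = 43 + 22 = 65; q' = 245 − 4·43 = 73.
The subsidy expands output by 73 − 25 = 48 past the efficient level; on those units the gap between marginal cost and willingness to pay runs from 0 up to 22.
DWL = ½ × 22 × 48 = 528.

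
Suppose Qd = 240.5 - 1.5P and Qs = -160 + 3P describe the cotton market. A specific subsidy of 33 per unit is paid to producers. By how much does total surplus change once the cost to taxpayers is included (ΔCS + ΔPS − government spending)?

Net change in total surplus = -544.5

Pre-subsidy: 240.5 - 1.5P = -160 + 3P gives P* = 89, Q* = 107.
With the subsidy, sellers receive Ps = Pb + 33 for each unit, where Pb is the price buyers pay.
Supply in terms of Pb becomes Qs = -160 + 3(Pb + 33) = -61 + 3Pb. Setting this equal to demand: 240.5 - 1.5Pb = -61 + 3Pb, so Pb = 67.
Sellers receive Ps = 67 + 33 = 100; Q' = 240.5 − 1.5·67 = 140.
ΔCS = ½(107 + 140)(89 − 67) = 2717; ΔPS = ½(107 + 140)(100 − 89) = 1358.5.
Government spending = 33 × 140 = 4620.
Net change = 2717 + 1358.5 − 4620 = -544.5. The loss equals the DWL triangle ½·33·33.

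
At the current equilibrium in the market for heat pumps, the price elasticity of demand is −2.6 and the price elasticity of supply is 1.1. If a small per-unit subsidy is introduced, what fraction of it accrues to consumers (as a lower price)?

For a small subsidy around the equilibrium, the benefit split depends on the relative slopes, which at a point are proportional to the elasticities.
Buyer share = εs/(εs + |εd|) = 1.1/(1.1 + 2.6) = 11/37; seller share = |εd|/(εs + |εd|) = 26/37.

Consumer share = 11/37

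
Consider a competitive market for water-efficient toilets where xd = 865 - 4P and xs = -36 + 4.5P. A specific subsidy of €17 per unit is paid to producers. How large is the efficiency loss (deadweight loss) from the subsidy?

Pre-subsidy: 865 - 4P = -36 + 4.5P gives P* = 106, x* = 441.
With the subsidy, sellers receive Ps = Pb + 17 for each unit, where Pb is the price buyers pay.
Supply in terms of Pb becomes xs = -36 + 4.5(Pb + 17) = 40.5 + 4.5Pb. Setting this equal to demand: 865 - 4Pb = 40.5 + 4.5Pb, so Pb = 97.
Sellers receive Ps = 97 + 17 = 114; x' = 865 − 4·97 = 477.
The subsidy expands output by 477 − 441 = 36 past the efficient level; on those units the gap between marginal cost and willingness to pay runs from 0 up to 17.
DWL = ½ × 17 × 36 = 306.

Deadweight loss = €306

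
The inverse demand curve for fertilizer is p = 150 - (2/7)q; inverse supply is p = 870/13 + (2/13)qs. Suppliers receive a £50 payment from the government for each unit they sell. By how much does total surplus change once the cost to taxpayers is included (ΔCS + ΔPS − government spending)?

Pre-subsidy: 150 - (2/7)q = 870/13 + (2/13)q gives q* = 189 and p* = 96.
With the subsidy, sellers receive ps = pb + 50 for each unit, where pb is the price buyers pay.
On the curves, pb = 150 - (2/7)q and ps = 870/13 + (2/13)q; the wedge ps − pb = 50 gives 870/13 + (2/13)q − (150 - (2/7)q) = 50, so q' = 302.75.
Then pb = 150 − (2/7)·302.75 = 63.5 and ps = 870/13 + (2/13)·302.75 = 113.5.
ΔCS = ½(189 + 302.75)(96 − 63.5) = 7990.9375; ΔPS = ½(189 + 302.75)(113.5 − 96) = 4302.8125.
Government spending = 50 × 302.75 = 15137.5.
Net change = 7990.9375 + 4302.8125 − 15137.5 = -2843.75. The loss equals the DWL triangle ½·50·113.75.

Net change in total surplus = -£2843.75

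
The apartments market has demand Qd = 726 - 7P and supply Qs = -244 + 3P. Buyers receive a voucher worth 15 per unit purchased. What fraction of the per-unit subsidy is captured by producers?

Producer share = 0.7

Pre-subsidy: 726 - 7P = -244 + 3P gives P* = 97, Q* = 47.
With the rebate, buyers effectively pay Pb = Ps − 15, where Ps is the price sellers receive.
Demand in terms of Ps becomes Qd = 726 − 7(Ps − 15) = 831 - 7Ps. Setting this equal to supply: 831 - 7Ps = -244 + 3Ps, so Ps = 107.5.
Buyers pay Pb = 107.5 − 15 = 92.5; Q' = -244 + 3·107.5 = 78.5.
Buyers' price falls by P* − Pb = 97 − 92.5 = 4.5; sellers' price rises by Ps − P* = 107.5 − 97 = 10.5.
So producers capture 10.5/15 = 0.7 of each unit of subsidy.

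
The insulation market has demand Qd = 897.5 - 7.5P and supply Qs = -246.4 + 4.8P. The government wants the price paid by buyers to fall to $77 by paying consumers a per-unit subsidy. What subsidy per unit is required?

Required subsidy s = $41 per unit

At a buyer price of 77, quantity demanded is 897.5 − 7.5·77 = 320.
Sellers supply 320 only when they receive Ps with -246.4 + 4.8·Ps = 320, i.e. Ps = 118.
s = Ps − Pb = 118 − 77 = 41.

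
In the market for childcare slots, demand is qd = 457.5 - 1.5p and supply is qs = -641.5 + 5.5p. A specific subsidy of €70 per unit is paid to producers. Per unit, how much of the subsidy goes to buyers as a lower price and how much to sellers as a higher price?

Buyers gain €55 per unit; sellers gain €15 per unit

Pre-subsidy: 457.5 - 1.5p = -641.5 + 5.5p gives p* = 157, q* = 222.
With the subsidy, sellers receive ps = pb + 70 for each unit, where pb is the price buyers pay.
Supply in terms of pb becomes qs = -641.5 + 5.5(pb + 70) = -256.5 + 5.5pb. Setting this equal to demand: 457.5 - 1.5pb = -256.5 + 5.5pb, so pb = 102.
Sellers receive ps = 102 + 70 = 172; q' = 457.5 − 1.5·102 = 304.5.
Buyers' price falls by p* − pb = 157 − 102 = 55; sellers' price rises by ps − p* = 172 − 157 = 15.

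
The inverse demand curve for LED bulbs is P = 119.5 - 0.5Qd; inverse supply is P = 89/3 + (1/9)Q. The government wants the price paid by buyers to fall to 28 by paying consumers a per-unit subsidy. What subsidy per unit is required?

Required subsidy s = 22 per unit

At a buyer price of 28, quantity demanded is 239 − 2·28 = 183.
Sellers supply 183 only when they receive Ps = 89/3 + (1/9)·183 = 50.
s = Ps − Pb = 50 − 28 = 22.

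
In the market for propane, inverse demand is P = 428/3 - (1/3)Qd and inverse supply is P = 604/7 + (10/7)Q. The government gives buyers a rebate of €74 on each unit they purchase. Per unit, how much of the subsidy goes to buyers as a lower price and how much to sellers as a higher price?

Pre-subsidy: 428/3 - (1/3)Q = 604/7 + (10/7)Q gives Q* = 32 and P* = 132.
With the rebate, buyers effectively pay Pb = Ps − 74, where Ps is the price sellers receive.
On the curves, Pb = 428/3 - (1/3)Q and Ps = 604/7 + (10/7)Q; the wedge Ps − Pb = 74 gives 604/7 + (10/7)Q − (428/3 - (1/3)Q) = 74, so Q' = 74.
Then Pb = 428/3 − (1/3)·74 = 118 and Ps = 604/7 + (10/7)·74 = 192.
Buyers' price falls by P* − Pb = 132 − 118 = 14; sellers' price rises by Ps − P* = 192 − 132 = 60.

Buyers gain €14 per unit; sellers gain €60 per unit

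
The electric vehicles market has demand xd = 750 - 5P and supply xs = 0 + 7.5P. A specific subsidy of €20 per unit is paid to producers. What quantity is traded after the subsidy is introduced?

Pre-subsidy: 750 - 5P = 0 + 7.5P gives P* = 60, x* = 450.
With the subsidy, sellers receive Ps = Pb + 20 for each unit, where Pb is the price buyers pay.
Supply in terms of Pb becomes xs = 0 + 7.5(Pb + 20) = 150 + 7.5Pb. Setting this equal to demand: 750 - 5Pb = 150 + 7.5Pb, so Pb = 48.
Sellers receive Ps = 48 + 20 = 68; x' = 750 − 5·48 = 510.

x' = 510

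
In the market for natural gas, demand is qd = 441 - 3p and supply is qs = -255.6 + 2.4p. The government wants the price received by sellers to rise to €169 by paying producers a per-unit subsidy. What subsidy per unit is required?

At a seller price of 169, quantity supplied is -255.6 + 2.4·169 = 150.
Buyers absorb 150 only when they pay pb with 441 − 3·pb = 150, i.e. pb = 97.
s = ps − pb = 169 − 97 = 72.

Required subsidy s = €72 per unit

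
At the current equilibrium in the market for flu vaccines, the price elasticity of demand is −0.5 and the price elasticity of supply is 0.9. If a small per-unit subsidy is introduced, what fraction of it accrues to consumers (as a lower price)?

For a small subsidy around the equilibrium, the benefit split depends on the relative slopes, which at a point are proportional to the elasticities.
Buyer share = εs/(εs + |εd|) = 0.9/(0.9 + 0.5) = 9/14; seller share = |εd|/(εs + |εd|) = 5/14.

Consumer share = 9/14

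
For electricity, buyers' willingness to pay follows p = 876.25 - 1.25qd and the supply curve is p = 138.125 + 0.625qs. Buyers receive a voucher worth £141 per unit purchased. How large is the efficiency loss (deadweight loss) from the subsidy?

Deadweight loss = £5301.6

Pre-subsidy: 876.25 - 1.25q = 138.125 + 0.625q gives q* = 1181/3 and p* = 2305/6.
With the rebate, buyers effectively pay pb = ps − 141, where ps is the price sellers receive.
On the curves, pb = 876.25 - 1.25q and ps = 138.125 + 0.625q; the wedge ps − pb = 141 gives 138.125 + 0.625q − (876.25 - 1.25q) = 141, so q' = 7033/15.
Then pb = 876.25 − 1.25·(7033/15) = 1741/6 and ps = 138.125 + 0.625·(7033/15) = 2587/6.
The subsidy expands output by 7033/15 − 1181/3 = 75.2 past the efficient level; on those units the gap between marginal cost and willingness to pay runs from 0 up to 141.
DWL = ½ × 141 × 75.2 = 5301.6.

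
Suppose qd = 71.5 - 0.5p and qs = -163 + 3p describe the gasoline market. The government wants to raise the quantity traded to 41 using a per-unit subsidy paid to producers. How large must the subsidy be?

At q = 41, invert demand for the buyer price: pb = (71.5 − 41)/0.5 = 61; invert supply for the seller price: ps = (41 − (-163))/3 = 68.
The subsidy must fill the gap: s = ps − pb = 68 − 61 = 7.

Required subsidy s = 7 per unit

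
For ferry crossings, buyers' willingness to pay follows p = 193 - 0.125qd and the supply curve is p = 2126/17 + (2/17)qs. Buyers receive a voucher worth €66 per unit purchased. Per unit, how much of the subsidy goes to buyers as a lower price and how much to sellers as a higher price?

Buyers gain €34 per unit; sellers gain €32 per unit

Pre-subsidy: 193 - 0.125q = 2126/17 + (2/17)q gives q* = 280 and p* = 158.
With the rebate, buyers effectively pay pb = ps − 66, where ps is the price sellers receive.
On the curves, pb = 193 - 0.125q and ps = 2126/17 + (2/17)q; the wedge ps − pb = 66 gives 2126/17 + (2/17)q − (193 - 0.125q) = 66, so q' = 552.
Then pb = 193 − 0.125·552 = 124 and ps = 2126/17 + (2/17)·552 = 190.
Buyers' price falls by p* − pb = 158 − 124 = 34; sellers' price rises by ps − p* = 190 − 158 = 32.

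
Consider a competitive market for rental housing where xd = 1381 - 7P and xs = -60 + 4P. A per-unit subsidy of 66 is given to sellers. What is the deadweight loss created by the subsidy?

Pre-subsidy: 1381 - 7P = -60 + 4P gives P* = 131, x* = 464.
With the subsidy, sellers receive Ps = Pb + 66 for each unit, where Pb is the price buyers pay.
Supply in terms of Pb becomes xs = -60 + 4(Pb + 66) = 204 + 4Pb. Setting this equal to demand: 1381 - 7Pb = 204 + 4Pb, so Pb = 107.
Sellers receive Ps = 107 + 66 = 173; x' = 1381 − 7·107 = 632.
The subsidy expands output by 632 − 464 = 168 past the efficient level; on those units the gap between marginal cost and willingness to pay runs from 0 up to 66.
DWL = ½ × 66 × 168 = 5544.

Deadweight loss = 5544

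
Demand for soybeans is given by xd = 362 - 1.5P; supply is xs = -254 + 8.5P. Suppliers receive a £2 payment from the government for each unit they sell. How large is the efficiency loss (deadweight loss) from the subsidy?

Pre-subsidy: 362 - 1.5P = -254 + 8.5P gives P* = 61.6, x* = 269.6.
With the subsidy, sellers receive Ps = Pb + 2 for each unit, where Pb is the price buyers pay.
Supply in terms of Pb becomes xs = -254 + 8.5(Pb + 2) = -237 + 8.5Pb. Setting this equal to demand: 362 - 1.5Pb = -237 + 8.5Pb, so Pb = 59.9.
Sellers receive Ps = 59.9 + 2 = 61.9; x' = 362 − 1.5·59.9 = 272.15.
The subsidy expands output by 272.15 − 269.6 = 2.55 past the efficient level; on those units the gap between marginal cost and willingness to pay runs from 0 up to 2.
DWL = ½ × 2 × 2.55 = 2.55.

Deadweight loss = £2.55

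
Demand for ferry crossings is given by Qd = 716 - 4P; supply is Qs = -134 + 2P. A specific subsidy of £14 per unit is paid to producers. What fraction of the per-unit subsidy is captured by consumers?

Consumer share = 1/3

Pre-subsidy: 716 - 4P = -134 + 2P gives P* = 425/3, Q* = 448/3.
With the subsidy, sellers receive Ps = Pb + 14 for each unit, where Pb is the price buyers pay.
Supply in terms of Pb becomes Qs = -134 + 2(Pb + 14) = -106 + 2Pb. Setting this equal to demand: 716 - 4Pb = -106 + 2Pb, so Pb = 137.
Sellers receive Ps = 137 + 14 = 151; Q' = 716 − 4·137 = 168.
Buyers' price falls by P* − Pb = 425/3 − 137 = 14/3; sellers' price rises by Ps − P* = 151 − 425/3 = 28/3.
So consumers capture (14/3)/14 = 1/3 of each unit of subsidy.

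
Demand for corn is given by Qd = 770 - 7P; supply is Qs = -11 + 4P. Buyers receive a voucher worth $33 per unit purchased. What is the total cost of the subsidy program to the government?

Government cost = $11781

Pre-subsidy: 770 - 7P = -11 + 4P gives P* = 71, Q* = 273.
With the rebate, buyers effectively pay Pb = Ps − 33, where Ps is the price sellers receive.
Demand in terms of Ps becomes Qd = 770 − 7(Ps − 33) = 1001 - 7Ps. Setting this equal to supply: 1001 - 7Ps = -11 + 4Ps, so Ps = 92.
Buyers pay Pb = 92 − 33 = 59; Q' = -11 + 4·92 = 357.
Government outlay = subsidy × quantity = 33 × 357 = 11781.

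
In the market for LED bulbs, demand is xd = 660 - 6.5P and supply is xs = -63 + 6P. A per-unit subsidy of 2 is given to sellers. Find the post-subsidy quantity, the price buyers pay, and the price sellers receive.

Pre-subsidy: 660 - 6.5P = -63 + 6P gives P* = 57.84, x* = 284.04.
With the subsidy, sellers receive Ps = Pb + 2 for each unit, where Pb is the price buyers pay.
Supply in terms of Pb becomes xs = -63 + 6(Pb + 2) = -51 + 6Pb. Setting this equal to demand: 660 - 6.5Pb = -51 + 6Pb, so Pb = 56.88.
Sellers receive Ps = 56.88 + 2 = 58.88; x' = 660 − 6.5·56.88 = 290.28.

x' = 290.28; buyers pay 56.88; sellers receive 58.88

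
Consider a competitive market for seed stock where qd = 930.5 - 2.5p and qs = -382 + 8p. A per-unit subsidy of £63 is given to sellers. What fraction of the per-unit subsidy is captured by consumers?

Pre-subsidy: 930.5 - 2.5p = -382 + 8p gives p* = 125, q* = 618.
With the subsidy, sellers receive ps = pb + 63 for each unit, where pb is the price buyers pay.
Supply in terms of pb becomes qs = -382 + 8(pb + 63) = 122 + 8pb. Setting this equal to demand: 930.5 - 2.5pb = 122 + 8pb, so pb = 77.
Sellers receive ps = 77 + 63 = 140; q' = 930.5 − 2.5·77 = 738.
Buyers' price falls by p* − pb = 125 − 77 = 48; sellers' price rises by ps − p* = 140 − 125 = 15.
So consumers capture 48/63 = 16/21 of each unit of subsidy.

Consumer share = 16/21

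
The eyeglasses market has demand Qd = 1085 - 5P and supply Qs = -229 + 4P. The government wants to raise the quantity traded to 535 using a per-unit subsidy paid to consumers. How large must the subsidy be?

At Q = 535, invert demand for the buyer price: Pb = (1085 − 535)/5 = 110; invert supply for the seller price: Ps = (535 − (-229))/4 = 191.
The subsidy must fill the gap: s = Ps − Pb = 191 − 110 = 81.

Required subsidy s = 81 per unit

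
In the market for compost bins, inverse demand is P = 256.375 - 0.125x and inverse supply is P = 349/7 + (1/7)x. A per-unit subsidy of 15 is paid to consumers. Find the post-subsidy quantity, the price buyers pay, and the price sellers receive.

Pre-subsidy: 256.375 - 0.125x = 349/7 + (1/7)x gives x* = 771 and P* = 160.
With the rebate, buyers effectively pay Pb = Ps − 15, where Ps is the price sellers receive.
On the curves, Pb = 256.375 - 0.125x and Ps = 349/7 + (1/7)x; the wedge Ps − Pb = 15 gives 349/7 + (1/7)x − (256.375 - 0.125x) = 15, so x' = 827.
Then Pb = 256.375 − 0.125·827 = 153 and Ps = 349/7 + (1/7)·827 = 168.

x' = 827; buyers pay 153; sellers receive 168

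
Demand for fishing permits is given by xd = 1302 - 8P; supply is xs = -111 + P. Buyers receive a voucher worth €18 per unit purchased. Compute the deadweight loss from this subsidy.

Deadweight loss = €144

Pre-subsidy: 1302 - 8P = -111 + P gives P* = 157, x* = 46.
With the rebate, buyers effectively pay Pb = Ps − 18, where Ps is the price sellers receive.
Demand in terms of Ps becomes xd = 1302 − 8(Ps − 18) = 1446 - 8Ps. Setting this equal to supply: 1446 - 8Ps = -111 + Ps, so Ps = 173.
Buyers pay Pb = 173 − 18 = 155; x' = -111 + 1·173 = 62.
The subsidy expands output by 62 − 46 = 16 past the efficient level; on those units the gap between marginal cost and willingness to pay runs from 0 up to 18.
DWL = ½ × 18 × 16 = 144.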